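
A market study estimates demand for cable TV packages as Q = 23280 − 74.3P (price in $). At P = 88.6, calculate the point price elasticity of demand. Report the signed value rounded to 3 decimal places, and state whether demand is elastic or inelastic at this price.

dQ/dP = −74.3. At P = 88.6, Q = 23280 − 74.3(88.6) = 16697.02.
Ed = (dQ/dP)·(P/Q) = −74.3 × (88.6/16697.02) = -0.39426…
|Ed| = 0.394 < 1, so demand is inelastic.

-0.394; inelastic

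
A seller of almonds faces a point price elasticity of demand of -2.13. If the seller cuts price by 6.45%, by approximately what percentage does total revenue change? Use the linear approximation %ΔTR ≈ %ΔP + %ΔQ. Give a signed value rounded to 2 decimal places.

+7.29%

%ΔQ ≈ Ed × %ΔP = (-2.13) × (-6.45%) = +13.7385%
%ΔTR ≈ %ΔP + %ΔQ = (-6.45%) + (+13.7385%) = +7.2885%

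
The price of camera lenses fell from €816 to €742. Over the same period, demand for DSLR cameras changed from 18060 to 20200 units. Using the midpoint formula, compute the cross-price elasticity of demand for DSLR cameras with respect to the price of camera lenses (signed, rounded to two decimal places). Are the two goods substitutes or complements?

-1.18; complements

%ΔQ_{DSLR cameras} = (20200 − 18060)/avg = 2140/19130 = 0.111866…
%ΔP_{camera lenses} = (742 − 816)/avg = -74/779 = -0.094993…
E_cross = (2140/19130) / (-74/779) = -1.1776…
E_cross < 0 ⇒ the goods are complements.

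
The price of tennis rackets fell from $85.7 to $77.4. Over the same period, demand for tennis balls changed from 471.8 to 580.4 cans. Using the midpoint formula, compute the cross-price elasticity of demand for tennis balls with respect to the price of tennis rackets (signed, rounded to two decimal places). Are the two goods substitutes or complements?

%ΔQ_{tennis balls} = (580.4 − 471.8)/avg = 108.6/526.1 = 0.206424…
%ΔP_{tennis rackets} = (77.4 − 85.7)/avg = -8.3/81.55 = -0.101778…
E_cross = (108.6/526.1) / (-8.3/81.55) = -2.0281…
E_cross < 0 ⇒ the goods are complements.

-2.03; complements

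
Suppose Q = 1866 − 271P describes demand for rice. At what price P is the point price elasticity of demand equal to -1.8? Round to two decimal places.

4.43

Ed = −271P/(1866 − 271P). Set this equal to -1.8:
271P = 1.8·(1866 − 271P) ⇒ 271P(1 + 1.8) = 1.8·1866
P = 1.8·1866 / (271·2.8) = 4.4264…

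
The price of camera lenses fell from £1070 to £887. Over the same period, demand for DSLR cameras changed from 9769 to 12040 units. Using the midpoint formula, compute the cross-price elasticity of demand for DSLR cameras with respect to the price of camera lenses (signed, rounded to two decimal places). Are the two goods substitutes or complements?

%ΔQ_{DSLR cameras} = (12040 − 9769)/avg = 2271/10904.5 = 0.208262…
%ΔP_{camera lenses} = (887 − 1070)/avg = -183/978.5 = -0.187020…
E_cross = (2271/10904.5) / (-183/978.5) = -1.1135…
E_cross < 0 ⇒ the goods are complements.

-1.11; complements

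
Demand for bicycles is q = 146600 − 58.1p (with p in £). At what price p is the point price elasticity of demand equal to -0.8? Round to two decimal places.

Ed = −58.1p/(146600 − 58.1p). Set this equal to -0.8:
58.1p = 0.8·(146600 − 58.1p) ⇒ 58.1p(1 + 0.8) = 0.8·146600
p = 0.8·146600 / (58.1·1.8) = 1121.4381…

1121.44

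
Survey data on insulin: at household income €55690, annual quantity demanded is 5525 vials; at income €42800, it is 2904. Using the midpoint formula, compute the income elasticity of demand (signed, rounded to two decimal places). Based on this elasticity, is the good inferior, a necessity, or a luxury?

2.38; luxury

%ΔQ = (2904 − 5525)/[( 5525 + 2904)/2] = -2621/4214.5 = -0.621900…
%ΔIncome = (42800 − 55690)/[( 55690 + 42800)/2] = -12890/49245 = -0.261752…
E_income = (-2621/4214.5) / (-12890/49245) = 2.3759…
E_income > 1 ⇒ normal good, luxury.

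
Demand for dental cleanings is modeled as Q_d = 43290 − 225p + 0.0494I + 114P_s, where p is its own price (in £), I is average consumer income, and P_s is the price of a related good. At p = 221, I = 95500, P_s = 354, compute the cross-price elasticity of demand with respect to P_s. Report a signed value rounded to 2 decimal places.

1.04

At the given values, Q_d = 43290 − 225(221) + 0.0494(95500) + 114(354) = 38638.7.
∂Q_d/∂P_s = 114.
E = (114) × (354/38638.7) = 1.0444…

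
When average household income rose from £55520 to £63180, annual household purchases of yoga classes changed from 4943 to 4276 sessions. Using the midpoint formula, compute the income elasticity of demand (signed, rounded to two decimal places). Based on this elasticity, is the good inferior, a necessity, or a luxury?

-1.12; inferior

%ΔQ = (4276 − 4943)/[( 4943 + 4276)/2] = -667/4609.5 = -0.144701…
%ΔIncome = (63180 − 55520)/[( 55520 + 63180)/2] = 7660/59350 = 0.129064…
E_income = (-667/4609.5) / (7660/59350) = -1.1211…
E_income < 0 ⇒ inferior good.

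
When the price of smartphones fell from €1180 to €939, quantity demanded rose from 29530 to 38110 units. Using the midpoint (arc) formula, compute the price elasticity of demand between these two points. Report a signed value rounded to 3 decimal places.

%ΔQ = (38110 − 29530) / [(29530 + 38110)/2] = 8580/33820 = 0.253696…
%ΔP = (939 − 1180) / [(1180 + 939)/2] = -241/1059.5 = -0.227465…
Arc Ed = %ΔQ / %ΔP = (8580/33820) / (-241/1059.5) = -1.11531…

-1.115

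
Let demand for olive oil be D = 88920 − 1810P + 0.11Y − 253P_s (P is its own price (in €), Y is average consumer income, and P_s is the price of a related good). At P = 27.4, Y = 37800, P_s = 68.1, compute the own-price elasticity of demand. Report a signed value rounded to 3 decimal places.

At the given values, D = 88920 − 1810(27.4) + 0.11(37800) − 253(68.1) = 26254.7.
∂D/∂P = −1810.
E = (-1810) × (27.4/26254.7) = -1.88895…

-1.889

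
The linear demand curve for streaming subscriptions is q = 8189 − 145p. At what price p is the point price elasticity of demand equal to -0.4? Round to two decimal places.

16.14

Ed = −145p/(8189 − 145p). Set this equal to -0.4:
145p = 0.4·(8189 − 145p) ⇒ 145p(1 + 0.4) = 0.4·8189
p = 0.4·8189 / (145·1.4) = 16.1359…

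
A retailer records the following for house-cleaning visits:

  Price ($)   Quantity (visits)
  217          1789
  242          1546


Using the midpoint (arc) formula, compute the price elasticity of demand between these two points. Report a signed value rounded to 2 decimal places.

%ΔQ = (1546 − 1789) / [(1789 + 1546)/2] = -243/1667.5 = -0.145727…
%ΔP = (242 − 217) / [(217 + 242)/2] = 25/229.5 = 0.108932…
Arc Ed = %ΔQ / %ΔP = (-243/1667.5) / (25/229.5) = -1.3377…

-1.34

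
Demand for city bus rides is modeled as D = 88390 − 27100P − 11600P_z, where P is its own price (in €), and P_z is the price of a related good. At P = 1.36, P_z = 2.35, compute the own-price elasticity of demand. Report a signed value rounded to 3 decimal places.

-1.518

At the given values, D = 88390 − 27100(1.36) − 11600(2.35) = 24274.
∂D/∂P = −27100.
E = (-27100) × (1.36/24274) = -1.51833…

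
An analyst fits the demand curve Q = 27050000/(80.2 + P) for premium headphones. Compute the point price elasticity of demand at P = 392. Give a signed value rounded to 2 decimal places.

dQ/dP = −27050000/(80.2 + P)² = -121.315. At P = 392, Q = 57285.
Ed = (dQ/dP)·(P/Q) = (-121.315) × (392/57285) = -0.8301…

-0.83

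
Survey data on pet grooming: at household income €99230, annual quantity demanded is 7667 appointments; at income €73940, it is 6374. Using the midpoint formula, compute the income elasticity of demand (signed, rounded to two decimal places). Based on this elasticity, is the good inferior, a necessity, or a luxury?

%ΔQ = (6374 − 7667)/[( 7667 + 6374)/2] = -1293/7020.5 = -0.184174…
%ΔIncome = (73940 − 99230)/[( 99230 + 73940)/2] = -25290/86585 = -0.292082…
E_income = (-1293/7020.5) / (-25290/86585) = 0.6305…
0 < E_income < 1 ⇒ normal good, necessity.

0.63; necessity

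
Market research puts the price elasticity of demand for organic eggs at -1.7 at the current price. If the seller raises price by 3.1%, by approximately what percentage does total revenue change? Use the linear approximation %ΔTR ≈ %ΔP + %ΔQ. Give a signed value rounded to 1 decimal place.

%ΔQ ≈ Ed × %ΔP = (-1.7) × (+3.1%) = -5.2700%
%ΔTR ≈ %ΔP + %ΔQ = (+3.1%) + (-5.2700%) = -2.1700%

-2.2%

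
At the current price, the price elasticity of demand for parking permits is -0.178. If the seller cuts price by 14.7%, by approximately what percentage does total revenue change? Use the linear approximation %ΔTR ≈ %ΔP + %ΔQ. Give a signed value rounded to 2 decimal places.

%ΔQ ≈ Ed × %ΔP = (-0.178) × (-14.7%) = +2.6166%
%ΔTR ≈ %ΔP + %ΔQ = (-14.7%) + (+2.6166%) = -12.0834%

-12.08%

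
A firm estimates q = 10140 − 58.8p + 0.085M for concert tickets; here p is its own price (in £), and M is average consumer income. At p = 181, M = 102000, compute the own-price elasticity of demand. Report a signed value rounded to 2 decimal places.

At the given values, q = 10140 − 58.8(181) + 0.085(102000) = 8167.2.
∂q/∂p = −58.8.
E = (-58.8) × (181/8167.2) = -1.3031…

-1.30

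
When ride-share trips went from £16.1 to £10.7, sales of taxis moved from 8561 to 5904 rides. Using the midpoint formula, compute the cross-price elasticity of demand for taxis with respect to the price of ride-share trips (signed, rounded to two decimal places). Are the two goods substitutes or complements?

0.91; substitutes

%ΔQ_{taxis} = (5904 − 8561)/avg = -2657/7232.5 = -0.367369…
%ΔP_{ride-share trips} = (10.7 − 16.1)/avg = -5.4/13.4 = -0.402985…
E_cross = (-2657/7232.5) / (-5.4/13.4) = 0.9116…
E_cross > 0 ⇒ the goods are substitutes.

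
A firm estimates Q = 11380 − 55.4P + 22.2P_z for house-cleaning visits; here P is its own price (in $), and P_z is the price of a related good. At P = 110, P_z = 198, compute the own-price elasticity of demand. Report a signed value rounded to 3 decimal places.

At the given values, Q = 11380 − 55.4(110) + 22.2(198) = 9681.6.
∂Q/∂P = −55.4.
E = (-55.4) × (110/9681.6) = -0.62944…

-0.629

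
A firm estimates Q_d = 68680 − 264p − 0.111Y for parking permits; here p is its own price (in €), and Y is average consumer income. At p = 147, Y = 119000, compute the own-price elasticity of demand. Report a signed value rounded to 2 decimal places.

At the given values, Q_d = 68680 − 264(147) − 0.111(119000) = 16663.
∂Q_d/∂p = −264.
E = (-264) × (147/16663) = -2.3289…

-2.33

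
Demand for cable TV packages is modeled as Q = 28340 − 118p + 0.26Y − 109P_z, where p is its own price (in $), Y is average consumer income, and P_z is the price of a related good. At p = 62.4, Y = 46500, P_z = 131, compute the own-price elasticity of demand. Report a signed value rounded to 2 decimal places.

-0.39

At the given values, Q = 28340 − 118(62.4) + 0.26(46500) − 109(131) = 18787.8.
∂Q/∂p = −118.
E = (-118) × (62.4/18787.8) = -0.3919…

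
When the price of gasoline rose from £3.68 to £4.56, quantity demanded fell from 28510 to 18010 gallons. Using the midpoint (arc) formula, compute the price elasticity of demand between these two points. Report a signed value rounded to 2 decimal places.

%ΔQ = (18010 − 28510) / [(28510 + 18010)/2] = -10500/23260 = -0.451418…
%ΔP = (4.56 − 3.68) / [(3.68 + 4.56)/2] = 0.88/4.12 = 0.213592…
Arc Ed = %ΔQ / %ΔP = (-10500/23260) / (0.88/4.12) = -2.1134…

-2.11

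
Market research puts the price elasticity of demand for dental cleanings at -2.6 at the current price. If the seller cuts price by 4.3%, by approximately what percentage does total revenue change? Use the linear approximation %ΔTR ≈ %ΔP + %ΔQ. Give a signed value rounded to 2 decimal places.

%ΔQ ≈ Ed × %ΔP = (-2.6) × (-4.3%) = +11.1800%
%ΔTR ≈ %ΔP + %ΔQ = (-4.3%) + (+11.1800%) = +6.8800%

+6.88%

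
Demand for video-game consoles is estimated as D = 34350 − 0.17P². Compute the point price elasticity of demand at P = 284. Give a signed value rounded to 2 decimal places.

dD/dP = −2·0.17·P = -96.56. At P = 284, D = 20638.48.
Ed = (dD/dP)·(P/D) = (-96.56) × (284/20638.48) = -1.3287…

-1.33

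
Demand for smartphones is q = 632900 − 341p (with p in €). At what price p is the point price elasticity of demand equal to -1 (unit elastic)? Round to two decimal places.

928.01

Ed = −341p/(632900 − 341p). Set this equal to -1:
341p = 1·(632900 − 341p) ⇒ 341p(1 + 1) = 1·632900
p = 1·632900 / (341·2) = 928.0058…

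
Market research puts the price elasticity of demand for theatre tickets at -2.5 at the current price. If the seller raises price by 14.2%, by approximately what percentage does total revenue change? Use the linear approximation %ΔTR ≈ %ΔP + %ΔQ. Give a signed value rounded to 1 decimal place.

%ΔQ ≈ Ed × %ΔP = (-2.5) × (+14.2%) = -35.5000%
%ΔTR ≈ %ΔP + %ΔQ = (+14.2%) + (-35.5000%) = -21.3000%

-21.3%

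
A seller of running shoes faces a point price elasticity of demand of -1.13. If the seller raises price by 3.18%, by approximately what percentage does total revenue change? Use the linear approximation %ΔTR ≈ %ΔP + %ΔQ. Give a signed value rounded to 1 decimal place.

-0.4%

%ΔQ ≈ Ed × %ΔP = (-1.13) × (+3.18%) = -3.5934%
%ΔTR ≈ %ΔP + %ΔQ = (+3.18%) + (-3.5934%) = -0.4134%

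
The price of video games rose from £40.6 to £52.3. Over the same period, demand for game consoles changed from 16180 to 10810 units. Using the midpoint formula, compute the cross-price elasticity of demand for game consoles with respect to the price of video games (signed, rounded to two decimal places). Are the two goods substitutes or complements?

%ΔQ_{game consoles} = (10810 − 16180)/avg = -5370/13495 = -0.397925…
%ΔP_{video games} = (52.3 − 40.6)/avg = 11.7/46.45 = 0.251883…
E_cross = (-5370/13495) / (11.7/46.45) = -1.5797…
E_cross < 0 ⇒ the goods are complements.

-1.58; complements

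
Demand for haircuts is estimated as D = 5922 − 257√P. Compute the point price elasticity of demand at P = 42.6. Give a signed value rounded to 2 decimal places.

-0.20

dD/dP = −257/(2√P) = -19.6879. At P = 42.6, D = 4244.6.
Ed = (dD/dP)·(P/D) = (-19.6879) × (42.6/4244.6) = -0.1975…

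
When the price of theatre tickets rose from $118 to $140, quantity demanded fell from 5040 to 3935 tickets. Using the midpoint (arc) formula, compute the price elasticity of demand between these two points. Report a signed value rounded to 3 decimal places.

%ΔQ = (3935 − 5040) / [(5040 + 3935)/2] = -1105/4487.5 = -0.246239…
%ΔP = (140 − 118) / [(118 + 140)/2] = 22/129 = 0.170542…
Arc Ed = %ΔQ / %ΔP = (-1105/4487.5) / (22/129) = -1.44385…

-1.444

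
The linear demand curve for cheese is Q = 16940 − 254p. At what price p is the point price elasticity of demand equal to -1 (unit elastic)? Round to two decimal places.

Ed = −254p/(16940 − 254p). Set this equal to -1:
254p = 1·(16940 − 254p) ⇒ 254p(1 + 1) = 1·16940
p = 1·16940 / (254·2) = 33.3464…

33.35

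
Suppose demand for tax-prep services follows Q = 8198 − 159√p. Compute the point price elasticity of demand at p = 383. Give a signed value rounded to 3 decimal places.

-0.306

dQ/dp = −159/(2√p) = -4.06226. At p = 383, Q = 5086.31.
Ed = (dQ/dp)·(p/Q) = (-4.06226) × (383/5086.31) = -0.30588…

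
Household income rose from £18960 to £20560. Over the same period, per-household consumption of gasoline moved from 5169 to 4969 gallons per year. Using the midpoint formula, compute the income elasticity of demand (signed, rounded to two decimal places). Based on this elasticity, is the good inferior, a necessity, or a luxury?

%ΔQ = (4969 − 5169)/[( 5169 + 4969)/2] = -200/5069 = -0.039455…
%ΔIncome = (20560 − 18960)/[( 18960 + 20560)/2] = 1600/19760 = 0.080971…
E_income = (-200/5069) / (1600/19760) = -0.4872…
E_income < 0 ⇒ inferior good.

-0.49; inferior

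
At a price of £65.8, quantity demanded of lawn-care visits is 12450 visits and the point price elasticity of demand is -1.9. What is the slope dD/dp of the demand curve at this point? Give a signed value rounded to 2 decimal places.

Ed = (dD/dp)·(p/D) ⇒ dD/dp = Ed·D/p = (-1.9)·12450/65.8 = -359.4984…

-359.50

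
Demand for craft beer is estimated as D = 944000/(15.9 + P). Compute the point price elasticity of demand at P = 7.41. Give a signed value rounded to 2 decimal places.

-0.32

dD/dP = −944000/(15.9 + P)² = -1737.35. At P = 7.41, D = 40497.6.
Ed = (dD/dP)·(P/D) = (-1737.35) × (7.41/40497.6) = -0.3178…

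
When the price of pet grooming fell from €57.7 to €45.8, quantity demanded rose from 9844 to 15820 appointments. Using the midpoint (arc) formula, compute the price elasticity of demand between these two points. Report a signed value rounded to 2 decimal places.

%ΔQ = (15820 − 9844) / [(9844 + 15820)/2] = 5976/12832 = 0.465710…
%ΔP = (45.8 − 57.7) / [(57.7 + 45.8)/2] = -11.9/51.75 = -0.229951…
Arc Ed = %ΔQ / %ΔP = (5976/12832) / (-11.9/51.75) = -2.0252…

-2.03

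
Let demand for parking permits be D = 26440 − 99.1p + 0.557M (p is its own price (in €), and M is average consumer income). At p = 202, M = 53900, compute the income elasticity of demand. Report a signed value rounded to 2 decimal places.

0.82

At the given values, D = 26440 − 99.1(202) + 0.557(53900) = 36444.1.
∂D/∂M = 0.557.
E = (0.557) × (53900/36444.1) = 0.8237…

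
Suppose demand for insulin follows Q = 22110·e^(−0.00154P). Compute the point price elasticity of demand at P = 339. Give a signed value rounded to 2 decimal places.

dQ/dP = −0.00154·Q = -20.2014. At P = 339, Q = 13117.8.
Ed = (dQ/dP)·(P/Q) = (-20.2014) × (339/13117.8) = -0.5220…

-0.52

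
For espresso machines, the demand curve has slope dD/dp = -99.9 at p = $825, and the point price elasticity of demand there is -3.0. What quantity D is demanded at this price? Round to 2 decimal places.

27472.50

Ed = (dD/dp)·(p/D) ⇒ D = (dD/dp)·p/Ed = (-99.9)·825/(-3.0) = 27472.5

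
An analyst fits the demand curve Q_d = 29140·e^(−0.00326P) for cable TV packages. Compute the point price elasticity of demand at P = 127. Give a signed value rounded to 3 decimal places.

dQ_d/dP = −0.00326·Q_d = -62.7915. At P = 127, Q_d = 19261.2.
Ed = (dQ_d/dP)·(P/Q_d) = (-62.7915) × (127/19261.2) = -0.41402

-0.414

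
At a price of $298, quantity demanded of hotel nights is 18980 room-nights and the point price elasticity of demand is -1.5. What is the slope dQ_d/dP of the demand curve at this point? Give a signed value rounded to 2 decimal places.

-95.54

Ed = (dQ_d/dP)·(P/Q_d) ⇒ dQ_d/dP = Ed·Q_d/P = (-1.5)·18980/298 = -95.5369…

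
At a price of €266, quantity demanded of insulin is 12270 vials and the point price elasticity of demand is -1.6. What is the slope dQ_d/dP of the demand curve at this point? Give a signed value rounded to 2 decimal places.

-73.80

Ed = (dQ_d/dP)·(P/Q_d) ⇒ dQ_d/dP = Ed·Q_d/P = (-1.6)·12270/266 = -73.8045…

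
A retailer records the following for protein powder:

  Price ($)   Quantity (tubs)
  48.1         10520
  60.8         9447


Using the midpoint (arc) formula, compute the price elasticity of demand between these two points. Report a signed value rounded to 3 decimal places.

-0.461

%ΔQ = (9447 − 10520) / [(10520 + 9447)/2] = -1073/9983.5 = -0.107477…
%ΔP = (60.8 − 48.1) / [(48.1 + 60.8)/2] = 12.7/54.45 = 0.233241…
Arc Ed = %ΔQ / %ΔP = (-1073/9983.5) / (12.7/54.45) = -0.46079…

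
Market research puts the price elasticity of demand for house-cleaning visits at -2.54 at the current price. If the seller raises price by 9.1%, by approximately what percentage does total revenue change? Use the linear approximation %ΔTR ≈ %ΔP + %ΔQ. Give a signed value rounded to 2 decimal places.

%ΔQ ≈ Ed × %ΔP = (-2.54) × (+9.1%) = -23.1140%
%ΔTR ≈ %ΔP + %ΔQ = (+9.1%) + (-23.1140%) = -14.0140%

-14.01%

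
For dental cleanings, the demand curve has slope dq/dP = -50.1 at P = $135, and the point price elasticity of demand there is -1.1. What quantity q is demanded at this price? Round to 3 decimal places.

6148.636

Ed = (dq/dP)·(P/q) ⇒ q = (dq/dP)·P/Ed = (-50.1)·135/(-1.1) = 6148.63636…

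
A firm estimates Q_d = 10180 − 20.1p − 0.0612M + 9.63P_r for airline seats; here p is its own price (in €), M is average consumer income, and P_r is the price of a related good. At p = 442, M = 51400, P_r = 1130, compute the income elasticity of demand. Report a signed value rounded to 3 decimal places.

-0.348

At the given values, Q_d = 10180 − 20.1(442) − 0.0612(51400) + 9.63(1130) = 9032.02.
∂Q_d/∂M = -0.0612.
E = (-0.0612) × (51400/9032.02) = -0.34828…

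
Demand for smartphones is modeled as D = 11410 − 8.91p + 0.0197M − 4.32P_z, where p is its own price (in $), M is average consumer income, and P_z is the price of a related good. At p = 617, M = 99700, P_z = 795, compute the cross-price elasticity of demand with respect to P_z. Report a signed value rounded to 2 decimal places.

-0.77

At the given values, D = 11410 − 8.91(617) + 0.0197(99700) − 4.32(795) = 4442.22.
∂D/∂P_z = -4.32.
E = (-4.32) × (795/4442.22) = -0.7731…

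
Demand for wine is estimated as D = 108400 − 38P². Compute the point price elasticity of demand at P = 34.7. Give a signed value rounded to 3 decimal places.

dD/dP = −2·38·P = -2637.2. At P = 34.7, D = 62644.58.
Ed = (dD/dP)·(P/D) = (-2637.2) × (34.7/62644.58) = -1.46079…

-1.461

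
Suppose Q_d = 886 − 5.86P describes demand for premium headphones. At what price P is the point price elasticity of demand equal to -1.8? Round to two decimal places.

97.20

Ed = −5.86P/(886 − 5.86P). Set this equal to -1.8:
5.86P = 1.8·(886 − 5.86P) ⇒ 5.86P(1 + 1.8) = 1.8·886
P = 1.8·886 / (5.86·2.8) = 97.1964…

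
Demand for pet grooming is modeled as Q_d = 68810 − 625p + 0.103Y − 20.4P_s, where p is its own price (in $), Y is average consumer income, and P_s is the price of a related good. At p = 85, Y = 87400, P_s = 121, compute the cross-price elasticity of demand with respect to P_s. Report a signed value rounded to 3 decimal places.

-0.111

At the given values, Q_d = 68810 − 625(85) + 0.103(87400) − 20.4(121) = 22218.8.
∂Q_d/∂P_s = -20.4.
E = (-20.4) × (121/22218.8) = -0.11109…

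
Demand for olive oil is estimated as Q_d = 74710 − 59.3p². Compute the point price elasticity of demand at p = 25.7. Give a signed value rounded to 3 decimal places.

dQ_d/dp = −2·59.3·p = -3048.02. At p = 25.7, Q_d = 35542.943.
Ed = (dQ_d/dp)·(p/Q_d) = (-3048.02) × (25.7/35542.943) = -2.20392…

-2.204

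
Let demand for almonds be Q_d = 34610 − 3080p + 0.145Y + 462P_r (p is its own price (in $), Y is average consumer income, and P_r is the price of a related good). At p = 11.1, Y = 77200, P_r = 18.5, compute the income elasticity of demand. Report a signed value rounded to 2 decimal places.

0.56

At the given values, Q_d = 34610 − 3080(11.1) + 0.145(77200) + 462(18.5) = 20163.
∂Q_d/∂Y = 0.145.
E = (0.145) × (77200/20163) = 0.5551…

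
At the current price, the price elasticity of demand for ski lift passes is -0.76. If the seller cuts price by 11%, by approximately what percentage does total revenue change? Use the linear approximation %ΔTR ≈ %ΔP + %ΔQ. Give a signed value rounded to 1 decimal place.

%ΔQ ≈ Ed × %ΔP = (-0.76) × (-11%) = +8.3600%
%ΔTR ≈ %ΔP + %ΔQ = (-11%) + (+8.3600%) = -2.6400%

-2.6%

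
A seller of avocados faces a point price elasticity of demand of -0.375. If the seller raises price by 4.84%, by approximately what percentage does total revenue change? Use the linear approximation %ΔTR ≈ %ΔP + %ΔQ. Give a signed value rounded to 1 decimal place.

%ΔQ ≈ Ed × %ΔP = (-0.375) × (+4.84%) = -1.8150%
%ΔTR ≈ %ΔP + %ΔQ = (+4.84%) + (-1.8150%) = +3.0250%

+3.0%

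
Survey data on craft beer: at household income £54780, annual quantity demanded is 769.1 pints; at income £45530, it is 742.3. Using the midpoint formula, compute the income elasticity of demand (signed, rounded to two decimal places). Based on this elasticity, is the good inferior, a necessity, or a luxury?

%ΔQ = (742.3 − 769.1)/[( 769.1 + 742.3)/2] = -26.8/755.7 = -0.035463…
%ΔIncome = (45530 − 54780)/[( 54780 + 45530)/2] = -9250/50155 = -0.184428…
E_income = (-26.8/755.7) / (-9250/50155) = 0.1922…
0 < E_income < 1 ⇒ normal good, necessity.

0.19; necessity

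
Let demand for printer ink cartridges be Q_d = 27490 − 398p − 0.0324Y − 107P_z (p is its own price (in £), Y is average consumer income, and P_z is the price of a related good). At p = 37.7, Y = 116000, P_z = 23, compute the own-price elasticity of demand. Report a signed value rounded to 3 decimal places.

At the given values, Q_d = 27490 − 398(37.7) − 0.0324(116000) − 107(23) = 6266.
∂Q_d/∂p = −398.
E = (-398) × (37.7/6266) = -2.39460…

-2.395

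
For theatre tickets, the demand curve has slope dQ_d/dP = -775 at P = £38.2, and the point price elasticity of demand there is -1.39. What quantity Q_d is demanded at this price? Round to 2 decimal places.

21298.56

Ed = (dQ_d/dP)·(P/Q_d) ⇒ Q_d = (dQ_d/dP)·P/Ed = (-775)·38.2/(-1.39) = 21298.5611…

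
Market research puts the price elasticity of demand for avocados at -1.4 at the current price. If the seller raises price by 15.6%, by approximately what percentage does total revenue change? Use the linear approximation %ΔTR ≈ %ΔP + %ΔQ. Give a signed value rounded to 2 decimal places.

%ΔQ ≈ Ed × %ΔP = (-1.4) × (+15.6%) = -21.8400%
%ΔTR ≈ %ΔP + %ΔQ = (+15.6%) + (-21.8400%) = -6.2400%

-6.24%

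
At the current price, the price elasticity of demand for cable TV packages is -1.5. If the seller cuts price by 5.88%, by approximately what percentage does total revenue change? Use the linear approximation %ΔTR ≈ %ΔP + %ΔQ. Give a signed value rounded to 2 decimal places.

+2.94%

%ΔQ ≈ Ed × %ΔP = (-1.5) × (-5.88%) = +8.8200%
%ΔTR ≈ %ΔP + %ΔQ = (-5.88%) + (+8.8200%) = +2.9400%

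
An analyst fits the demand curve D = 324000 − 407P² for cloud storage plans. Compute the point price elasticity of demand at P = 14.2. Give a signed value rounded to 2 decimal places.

-0.68

dD/dP = −2·407·P = -11558.8. At P = 14.2, D = 241932.52.
Ed = (dD/dP)·(P/D) = (-11558.8) × (14.2/241932.52) = -0.6784…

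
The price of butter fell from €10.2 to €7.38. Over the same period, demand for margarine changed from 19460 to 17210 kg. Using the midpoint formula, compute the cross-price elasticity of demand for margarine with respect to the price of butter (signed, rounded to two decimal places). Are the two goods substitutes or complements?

%ΔQ_{margarine} = (17210 − 19460)/avg = -2250/18335 = -0.122716…
%ΔP_{butter} = (7.38 − 10.2)/avg = -2.82/8.79 = -0.320819…
E_cross = (-2250/18335) / (-2.82/8.79) = 0.3825…
E_cross > 0 ⇒ the goods are substitutes.

0.38; substitutes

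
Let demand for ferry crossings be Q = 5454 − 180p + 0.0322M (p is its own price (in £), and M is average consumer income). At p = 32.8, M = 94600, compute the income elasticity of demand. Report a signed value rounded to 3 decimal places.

1.173

At the given values, Q = 5454 − 180(32.8) + 0.0322(94600) = 2596.12.
∂Q/∂M = 0.0322.
E = (0.0322) × (94600/2596.12) = 1.17333…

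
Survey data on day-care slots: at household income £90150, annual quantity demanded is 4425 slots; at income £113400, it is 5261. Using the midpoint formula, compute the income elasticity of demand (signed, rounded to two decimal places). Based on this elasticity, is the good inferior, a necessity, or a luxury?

%ΔQ = (5261 − 4425)/[( 4425 + 5261)/2] = 836/4843 = 0.172620…
%ΔIncome = (113400 − 90150)/[( 90150 + 113400)/2] = 23250/101775 = 0.228445…
E_income = (836/4843) / (23250/101775) = 0.7556…
0 < E_income < 1 ⇒ normal good, necessity.

0.76; necessity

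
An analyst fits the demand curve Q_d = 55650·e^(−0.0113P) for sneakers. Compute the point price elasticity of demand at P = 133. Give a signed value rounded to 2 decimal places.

dQ_d/dP = −0.0113·Q_d = -139.908. At P = 133, Q_d = 12381.2.
Ed = (dQ_d/dP)·(P/Q_d) = (-139.908) × (133/12381.2) = -1.5029

-1.50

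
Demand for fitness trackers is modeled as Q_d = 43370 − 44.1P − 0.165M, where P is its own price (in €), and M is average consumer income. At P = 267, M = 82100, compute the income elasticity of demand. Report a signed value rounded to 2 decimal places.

-0.75

At the given values, Q_d = 43370 − 44.1(267) − 0.165(82100) = 18048.8.
∂Q_d/∂M = -0.165.
E = (-0.165) × (82100/18048.8) = -0.7505…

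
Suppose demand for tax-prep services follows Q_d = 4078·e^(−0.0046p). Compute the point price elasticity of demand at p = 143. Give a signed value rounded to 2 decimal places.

-0.66

dQ_d/dp = −0.0046·Q_d = -9.71686. At p = 143, Q_d = 2112.36.
Ed = (dQ_d/dp)·(p/Q_d) = (-9.71686) × (143/2112.36) = -0.6578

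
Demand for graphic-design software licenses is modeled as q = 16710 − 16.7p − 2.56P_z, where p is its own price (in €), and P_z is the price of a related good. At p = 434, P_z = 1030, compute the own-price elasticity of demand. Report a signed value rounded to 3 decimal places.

-1.062

At the given values, q = 16710 − 16.7(434) − 2.56(1030) = 6825.4.
∂q/∂p = −16.7.
E = (-16.7) × (434/6825.4) = -1.06188…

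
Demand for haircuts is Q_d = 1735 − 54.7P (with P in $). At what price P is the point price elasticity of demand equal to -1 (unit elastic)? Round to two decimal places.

15.86

Ed = −54.7P/(1735 − 54.7P). Set this equal to -1:
54.7P = 1·(1735 − 54.7P) ⇒ 54.7P(1 + 1) = 1·1735
P = 1·1735 / (54.7·2) = 15.8592…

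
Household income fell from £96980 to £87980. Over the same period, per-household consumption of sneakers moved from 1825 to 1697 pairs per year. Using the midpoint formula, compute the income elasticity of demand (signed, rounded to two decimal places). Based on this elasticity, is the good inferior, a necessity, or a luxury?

%ΔQ = (1697 − 1825)/[( 1825 + 1697)/2] = -128/1761 = -0.072685…
%ΔIncome = (87980 − 96980)/[( 96980 + 87980)/2] = -9000/92480 = -0.097318…
E_income = (-128/1761) / (-9000/92480) = 0.7468…
0 < E_income < 1 ⇒ normal good, necessity.

0.75; necessity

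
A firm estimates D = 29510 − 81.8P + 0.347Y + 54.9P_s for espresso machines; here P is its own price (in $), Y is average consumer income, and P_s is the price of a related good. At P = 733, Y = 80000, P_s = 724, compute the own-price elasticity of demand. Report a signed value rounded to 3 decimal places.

At the given values, D = 29510 − 81.8(733) + 0.347(80000) + 54.9(724) = 37058.2.
∂D/∂P = −81.8.
E = (-81.8) × (733/37058.2) = -1.61797…

-1.618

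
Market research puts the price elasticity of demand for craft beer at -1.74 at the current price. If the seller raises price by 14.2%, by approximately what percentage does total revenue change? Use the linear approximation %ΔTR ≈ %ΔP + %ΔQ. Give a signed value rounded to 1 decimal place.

%ΔQ ≈ Ed × %ΔP = (-1.74) × (+14.2%) = -24.7080%
%ΔTR ≈ %ΔP + %ΔQ = (+14.2%) + (-24.7080%) = -10.5080%

-10.5%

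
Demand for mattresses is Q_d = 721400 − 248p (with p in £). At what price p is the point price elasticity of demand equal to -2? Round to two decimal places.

Ed = −248p/(721400 − 248p). Set this equal to -2:
248p = 2·(721400 − 248p) ⇒ 248p(1 + 2) = 2·721400
p = 2·721400 / (248·3) = 1939.2473…

1939.25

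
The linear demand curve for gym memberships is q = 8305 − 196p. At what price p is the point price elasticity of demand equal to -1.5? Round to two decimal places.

Ed = −196p/(8305 − 196p). Set this equal to -1.5:
196p = 1.5·(8305 − 196p) ⇒ 196p(1 + 1.5) = 1.5·8305
p = 1.5·8305 / (196·2.5) = 25.4234…

25.42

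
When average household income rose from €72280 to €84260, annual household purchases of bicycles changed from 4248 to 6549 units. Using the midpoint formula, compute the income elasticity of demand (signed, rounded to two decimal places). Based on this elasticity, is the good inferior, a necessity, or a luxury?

2.78; luxury

%ΔQ = (6549 − 4248)/[( 4248 + 6549)/2] = 2301/5398.5 = 0.426229…
%ΔIncome = (84260 − 72280)/[( 72280 + 84260)/2] = 11980/78270 = 0.153059…
E_income = (2301/5398.5) / (11980/78270) = 2.7847…
E_income > 1 ⇒ normal good, luxury.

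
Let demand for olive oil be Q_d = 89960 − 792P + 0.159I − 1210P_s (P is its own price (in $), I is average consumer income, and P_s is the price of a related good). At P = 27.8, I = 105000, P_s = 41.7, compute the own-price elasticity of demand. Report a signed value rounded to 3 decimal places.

At the given values, Q_d = 89960 − 792(27.8) + 0.159(105000) − 1210(41.7) = 34180.4.
∂Q_d/∂P = −792.
E = (-792) × (27.8/34180.4) = -0.64415…

-0.644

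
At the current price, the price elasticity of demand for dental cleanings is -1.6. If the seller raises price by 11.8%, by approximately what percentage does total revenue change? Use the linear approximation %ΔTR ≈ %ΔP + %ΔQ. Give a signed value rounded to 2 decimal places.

%ΔQ ≈ Ed × %ΔP = (-1.6) × (+11.8%) = -18.8800%
%ΔTR ≈ %ΔP + %ΔQ = (+11.8%) + (-18.8800%) = -7.0800%

-7.08%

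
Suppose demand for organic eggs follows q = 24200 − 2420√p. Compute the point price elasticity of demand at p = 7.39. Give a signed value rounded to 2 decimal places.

dq/dp = −2420/(2√p) = -445.106. At p = 7.39, q = 17621.3.
Ed = (dq/dp)·(p/q) = (-445.106) × (7.39/17621.3) = -0.1866…

-0.19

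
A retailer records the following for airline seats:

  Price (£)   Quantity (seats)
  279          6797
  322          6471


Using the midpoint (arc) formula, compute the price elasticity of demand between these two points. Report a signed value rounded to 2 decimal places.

-0.34

%ΔQ = (6471 − 6797) / [(6797 + 6471)/2] = -326/6634 = -0.049140…
%ΔP = (322 − 279) / [(279 + 322)/2] = 43/300.5 = 0.143094…
Arc Ed = %ΔQ / %ΔP = (-326/6634) / (43/300.5) = -0.3434…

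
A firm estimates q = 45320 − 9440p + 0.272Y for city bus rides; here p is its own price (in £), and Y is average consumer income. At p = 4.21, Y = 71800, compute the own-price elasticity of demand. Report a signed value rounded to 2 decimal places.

-1.58

At the given values, q = 45320 − 9440(4.21) + 0.272(71800) = 25107.2.
∂q/∂p = −9440.
E = (-9440) × (4.21/25107.2) = -1.5829…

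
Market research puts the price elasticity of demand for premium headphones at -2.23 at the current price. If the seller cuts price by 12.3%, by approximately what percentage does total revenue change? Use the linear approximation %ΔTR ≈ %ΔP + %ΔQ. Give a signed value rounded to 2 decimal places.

+15.13%

%ΔQ ≈ Ed × %ΔP = (-2.23) × (-12.3%) = +27.4290%
%ΔTR ≈ %ΔP + %ΔQ = (-12.3%) + (+27.4290%) = +15.1290%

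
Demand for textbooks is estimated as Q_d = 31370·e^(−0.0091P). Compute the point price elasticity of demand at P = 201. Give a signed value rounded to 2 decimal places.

-1.83

dQ_d/dP = −0.0091·Q_d = -45.834. At P = 201, Q_d = 5036.7.
Ed = (dQ_d/dP)·(P/Q_d) = (-45.834) × (201/5036.7) = -1.8291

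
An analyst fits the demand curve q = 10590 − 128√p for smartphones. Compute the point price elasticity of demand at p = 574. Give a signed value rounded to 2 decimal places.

-0.20

dq/dp = −128/(2√p) = -2.67131. At p = 574, q = 7523.34.
Ed = (dq/dp)·(p/q) = (-2.67131) × (574/7523.34) = -0.2038…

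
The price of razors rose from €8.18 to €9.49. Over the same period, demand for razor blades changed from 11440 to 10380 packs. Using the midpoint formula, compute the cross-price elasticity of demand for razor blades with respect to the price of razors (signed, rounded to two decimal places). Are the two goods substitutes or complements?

-0.66; complements

%ΔQ_{razor blades} = (10380 − 11440)/avg = -1060/10910 = -0.097158…
%ΔP_{razors} = (9.49 − 8.18)/avg = 1.31/8.835 = 0.148273…
E_cross = (-1060/10910) / (1.31/8.835) = -0.6552…
E_cross < 0 ⇒ the goods are complements.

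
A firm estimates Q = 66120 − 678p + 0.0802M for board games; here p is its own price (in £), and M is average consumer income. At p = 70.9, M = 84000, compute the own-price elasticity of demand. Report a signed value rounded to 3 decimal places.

At the given values, Q = 66120 − 678(70.9) + 0.0802(84000) = 24786.6.
∂Q/∂p = −678.
E = (-678) × (70.9/24786.6) = -1.93936…

-1.939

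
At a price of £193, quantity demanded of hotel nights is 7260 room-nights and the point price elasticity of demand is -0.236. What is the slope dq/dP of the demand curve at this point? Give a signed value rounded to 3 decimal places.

-8.878

Ed = (dq/dP)·(P/q) ⇒ dq/dP = Ed·q/P = (-0.236)·7260/193 = -8.87751…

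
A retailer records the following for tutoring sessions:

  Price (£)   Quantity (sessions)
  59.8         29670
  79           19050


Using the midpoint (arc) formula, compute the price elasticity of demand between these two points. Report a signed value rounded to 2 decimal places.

-1.58

%ΔQ = (19050 − 29670) / [(29670 + 19050)/2] = -10620/24360 = -0.435960…
%ΔP = (79 − 59.8) / [(59.8 + 79)/2] = 19.2/69.4 = 0.276657…
Arc Ed = %ΔQ / %ΔP = (-10620/24360) / (19.2/69.4) = -1.5758…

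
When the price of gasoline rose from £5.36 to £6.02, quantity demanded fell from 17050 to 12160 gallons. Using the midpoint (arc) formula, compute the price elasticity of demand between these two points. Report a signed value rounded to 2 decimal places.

%ΔQ = (12160 − 17050) / [(17050 + 12160)/2] = -4890/14605 = -0.334816…
%ΔP = (6.02 − 5.36) / [(5.36 + 6.02)/2] = 0.66/5.69 = 0.115992…
Arc Ed = %ΔQ / %ΔP = (-4890/14605) / (0.66/5.69) = -2.8865…

-2.89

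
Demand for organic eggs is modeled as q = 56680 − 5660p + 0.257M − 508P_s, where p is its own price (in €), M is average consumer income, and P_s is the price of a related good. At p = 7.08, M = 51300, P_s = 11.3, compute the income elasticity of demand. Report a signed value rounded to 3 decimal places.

At the given values, q = 56680 − 5660(7.08) + 0.257(51300) − 508(11.3) = 24050.9.
∂q/∂M = 0.257.
E = (0.257) × (51300/24050.9) = 0.54817…

0.548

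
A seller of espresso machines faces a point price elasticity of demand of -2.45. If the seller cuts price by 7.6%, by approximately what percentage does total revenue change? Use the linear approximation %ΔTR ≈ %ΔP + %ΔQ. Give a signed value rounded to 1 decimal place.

+11.0%

%ΔQ ≈ Ed × %ΔP = (-2.45) × (-7.6%) = +18.6200%
%ΔTR ≈ %ΔP + %ΔQ = (-7.6%) + (+18.6200%) = +11.0200%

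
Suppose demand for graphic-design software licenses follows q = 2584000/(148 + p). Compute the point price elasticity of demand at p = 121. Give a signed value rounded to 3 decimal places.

dq/dp = −2584000/(148 + p)² = -35.7098. At p = 121, q = 9605.95.
Ed = (dq/dp)·(p/q) = (-35.7098) × (121/9605.95) = -0.44981…

-0.450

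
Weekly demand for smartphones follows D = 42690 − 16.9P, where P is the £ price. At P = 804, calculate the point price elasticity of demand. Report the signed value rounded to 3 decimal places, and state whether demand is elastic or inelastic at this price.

dD/dP = −16.9. At P = 804, D = 42690 − 16.9(804) = 29102.4.
Ed = (dD/dP)·(P/D) = −16.9 × (804/29102.4) = -0.46688…
|Ed| = 0.467 < 1, so demand is inelastic.

-0.467; inelastic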